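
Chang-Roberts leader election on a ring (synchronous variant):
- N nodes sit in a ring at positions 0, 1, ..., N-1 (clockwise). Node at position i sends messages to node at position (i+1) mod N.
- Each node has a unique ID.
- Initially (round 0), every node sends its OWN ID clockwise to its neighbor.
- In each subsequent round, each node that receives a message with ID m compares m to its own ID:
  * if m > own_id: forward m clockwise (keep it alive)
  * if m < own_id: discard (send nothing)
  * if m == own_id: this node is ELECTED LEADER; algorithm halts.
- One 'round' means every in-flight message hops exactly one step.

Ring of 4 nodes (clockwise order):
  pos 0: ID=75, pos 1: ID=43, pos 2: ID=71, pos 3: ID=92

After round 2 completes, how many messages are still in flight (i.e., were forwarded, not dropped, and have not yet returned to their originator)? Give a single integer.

Round 1: pos1(id43) recv 75: fwd; pos2(id71) recv 43: drop; pos3(id92) recv 71: drop; pos0(id75) recv 92: fwd
Round 2: pos2(id71) recv 75: fwd; pos1(id43) recv 92: fwd
After round 2: 2 messages still in flight

Answer: 2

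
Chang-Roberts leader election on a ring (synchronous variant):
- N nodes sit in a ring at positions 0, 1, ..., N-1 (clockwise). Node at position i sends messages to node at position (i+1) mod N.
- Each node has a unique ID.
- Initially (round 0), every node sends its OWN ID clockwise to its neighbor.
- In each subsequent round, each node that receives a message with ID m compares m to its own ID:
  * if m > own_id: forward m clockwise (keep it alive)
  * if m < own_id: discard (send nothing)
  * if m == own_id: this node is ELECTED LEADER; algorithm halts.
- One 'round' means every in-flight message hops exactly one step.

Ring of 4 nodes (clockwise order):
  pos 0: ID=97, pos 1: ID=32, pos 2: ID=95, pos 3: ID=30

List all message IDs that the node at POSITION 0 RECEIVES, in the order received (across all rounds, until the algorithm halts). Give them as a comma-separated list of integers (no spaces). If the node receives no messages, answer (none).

Round 1: pos1(id32) recv 97: fwd; pos2(id95) recv 32: drop; pos3(id30) recv 95: fwd; pos0(id97) recv 30: drop
Round 2: pos2(id95) recv 97: fwd; pos0(id97) recv 95: drop
Round 3: pos3(id30) recv 97: fwd
Round 4: pos0(id97) recv 97: ELECTED

Answer: 30,95,97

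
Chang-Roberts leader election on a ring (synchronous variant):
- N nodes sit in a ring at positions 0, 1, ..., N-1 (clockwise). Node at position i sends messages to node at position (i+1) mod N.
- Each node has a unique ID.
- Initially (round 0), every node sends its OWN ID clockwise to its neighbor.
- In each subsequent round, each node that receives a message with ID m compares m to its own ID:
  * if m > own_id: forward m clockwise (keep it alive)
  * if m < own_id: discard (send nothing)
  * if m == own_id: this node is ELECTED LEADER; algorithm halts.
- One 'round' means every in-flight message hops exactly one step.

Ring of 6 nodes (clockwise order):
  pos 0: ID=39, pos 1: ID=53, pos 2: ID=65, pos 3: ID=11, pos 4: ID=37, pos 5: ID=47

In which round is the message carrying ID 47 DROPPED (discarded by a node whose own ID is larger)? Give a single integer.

Round 1: pos1(id53) recv 39: drop; pos2(id65) recv 53: drop; pos3(id11) recv 65: fwd; pos4(id37) recv 11: drop; pos5(id47) recv 37: drop; pos0(id39) recv 47: fwd
Round 2: pos4(id37) recv 65: fwd; pos1(id53) recv 47: drop
Round 3: pos5(id47) recv 65: fwd
Round 4: pos0(id39) recv 65: fwd
Round 5: pos1(id53) recv 65: fwd
Round 6: pos2(id65) recv 65: ELECTED
Message ID 47 originates at pos 5; dropped at pos 1 in round 2

Answer: 2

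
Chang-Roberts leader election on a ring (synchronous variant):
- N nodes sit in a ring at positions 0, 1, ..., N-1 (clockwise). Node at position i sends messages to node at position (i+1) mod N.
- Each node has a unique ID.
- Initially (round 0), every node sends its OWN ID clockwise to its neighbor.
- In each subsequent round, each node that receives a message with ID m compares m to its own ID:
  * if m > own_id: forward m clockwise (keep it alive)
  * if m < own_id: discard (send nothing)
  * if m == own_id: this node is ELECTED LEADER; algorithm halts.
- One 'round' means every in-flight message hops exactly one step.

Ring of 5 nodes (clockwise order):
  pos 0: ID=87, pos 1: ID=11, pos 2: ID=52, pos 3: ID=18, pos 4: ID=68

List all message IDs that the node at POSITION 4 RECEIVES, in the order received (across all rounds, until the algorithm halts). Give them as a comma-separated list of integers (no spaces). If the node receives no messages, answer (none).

Answer: 18,52,87

Derivation:
Round 1: pos1(id11) recv 87: fwd; pos2(id52) recv 11: drop; pos3(id18) recv 52: fwd; pos4(id68) recv 18: drop; pos0(id87) recv 68: drop
Round 2: pos2(id52) recv 87: fwd; pos4(id68) recv 52: drop
Round 3: pos3(id18) recv 87: fwd
Round 4: pos4(id68) recv 87: fwd
Round 5: pos0(id87) recv 87: ELECTED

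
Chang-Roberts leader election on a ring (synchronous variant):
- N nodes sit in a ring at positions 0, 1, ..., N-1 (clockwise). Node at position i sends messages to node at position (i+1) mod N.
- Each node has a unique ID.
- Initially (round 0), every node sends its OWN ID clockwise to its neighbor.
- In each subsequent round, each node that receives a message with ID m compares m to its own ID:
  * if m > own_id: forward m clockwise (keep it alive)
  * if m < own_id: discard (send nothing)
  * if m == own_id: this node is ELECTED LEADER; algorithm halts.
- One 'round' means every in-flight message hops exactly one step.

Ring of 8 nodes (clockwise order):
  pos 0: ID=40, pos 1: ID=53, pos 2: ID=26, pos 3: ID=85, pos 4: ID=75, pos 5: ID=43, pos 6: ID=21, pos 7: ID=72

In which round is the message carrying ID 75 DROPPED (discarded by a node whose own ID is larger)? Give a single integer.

Round 1: pos1(id53) recv 40: drop; pos2(id26) recv 53: fwd; pos3(id85) recv 26: drop; pos4(id75) recv 85: fwd; pos5(id43) recv 75: fwd; pos6(id21) recv 43: fwd; pos7(id72) recv 21: drop; pos0(id40) recv 72: fwd
Round 2: pos3(id85) recv 53: drop; pos5(id43) recv 85: fwd; pos6(id21) recv 75: fwd; pos7(id72) recv 43: drop; pos1(id53) recv 72: fwd
Round 3: pos6(id21) recv 85: fwd; pos7(id72) recv 75: fwd; pos2(id26) recv 72: fwd
Round 4: pos7(id72) recv 85: fwd; pos0(id40) recv 75: fwd; pos3(id85) recv 72: drop
Round 5: pos0(id40) recv 85: fwd; pos1(id53) recv 75: fwd
Round 6: pos1(id53) recv 85: fwd; pos2(id26) recv 75: fwd
Round 7: pos2(id26) recv 85: fwd; pos3(id85) recv 75: drop
Round 8: pos3(id85) recv 85: ELECTED
Message ID 75 originates at pos 4; dropped at pos 3 in round 7

Answer: 7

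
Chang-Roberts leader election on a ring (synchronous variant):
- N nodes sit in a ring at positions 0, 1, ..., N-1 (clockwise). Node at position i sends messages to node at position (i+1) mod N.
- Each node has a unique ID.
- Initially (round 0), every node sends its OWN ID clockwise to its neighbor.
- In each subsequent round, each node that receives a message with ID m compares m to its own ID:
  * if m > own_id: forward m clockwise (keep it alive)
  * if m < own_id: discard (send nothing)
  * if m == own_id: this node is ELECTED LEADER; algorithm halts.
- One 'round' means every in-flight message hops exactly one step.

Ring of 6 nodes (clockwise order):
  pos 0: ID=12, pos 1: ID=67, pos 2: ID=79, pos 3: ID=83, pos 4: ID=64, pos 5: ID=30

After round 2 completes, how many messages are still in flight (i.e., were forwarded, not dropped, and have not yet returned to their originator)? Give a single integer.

Round 1: pos1(id67) recv 12: drop; pos2(id79) recv 67: drop; pos3(id83) recv 79: drop; pos4(id64) recv 83: fwd; pos5(id30) recv 64: fwd; pos0(id12) recv 30: fwd
Round 2: pos5(id30) recv 83: fwd; pos0(id12) recv 64: fwd; pos1(id67) recv 30: drop
After round 2: 2 messages still in flight

Answer: 2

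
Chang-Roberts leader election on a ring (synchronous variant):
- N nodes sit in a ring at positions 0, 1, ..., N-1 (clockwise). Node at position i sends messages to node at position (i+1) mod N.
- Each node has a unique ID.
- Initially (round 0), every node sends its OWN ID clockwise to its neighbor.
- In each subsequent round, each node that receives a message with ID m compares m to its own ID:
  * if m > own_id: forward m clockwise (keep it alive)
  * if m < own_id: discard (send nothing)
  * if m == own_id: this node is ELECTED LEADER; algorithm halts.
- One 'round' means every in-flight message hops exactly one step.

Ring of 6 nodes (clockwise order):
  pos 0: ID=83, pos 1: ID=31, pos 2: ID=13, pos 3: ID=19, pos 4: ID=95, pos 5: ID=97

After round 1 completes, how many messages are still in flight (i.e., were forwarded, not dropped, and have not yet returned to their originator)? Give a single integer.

Answer: 3

Derivation:
Round 1: pos1(id31) recv 83: fwd; pos2(id13) recv 31: fwd; pos3(id19) recv 13: drop; pos4(id95) recv 19: drop; pos5(id97) recv 95: drop; pos0(id83) recv 97: fwd
After round 1: 3 messages still in flight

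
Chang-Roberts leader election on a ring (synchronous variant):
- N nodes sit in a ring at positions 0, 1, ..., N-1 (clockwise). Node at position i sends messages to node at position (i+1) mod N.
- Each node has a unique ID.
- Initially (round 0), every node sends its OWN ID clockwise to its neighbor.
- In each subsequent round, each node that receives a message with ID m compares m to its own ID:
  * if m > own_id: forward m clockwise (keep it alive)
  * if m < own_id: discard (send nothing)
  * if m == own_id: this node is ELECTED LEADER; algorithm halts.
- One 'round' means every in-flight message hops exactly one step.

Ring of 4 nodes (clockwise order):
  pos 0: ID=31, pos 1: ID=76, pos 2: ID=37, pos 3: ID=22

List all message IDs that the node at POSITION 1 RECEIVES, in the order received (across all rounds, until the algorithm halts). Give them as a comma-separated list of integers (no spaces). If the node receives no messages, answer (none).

Answer: 31,37,76

Derivation:
Round 1: pos1(id76) recv 31: drop; pos2(id37) recv 76: fwd; pos3(id22) recv 37: fwd; pos0(id31) recv 22: drop
Round 2: pos3(id22) recv 76: fwd; pos0(id31) recv 37: fwd
Round 3: pos0(id31) recv 76: fwd; pos1(id76) recv 37: drop
Round 4: pos1(id76) recv 76: ELECTED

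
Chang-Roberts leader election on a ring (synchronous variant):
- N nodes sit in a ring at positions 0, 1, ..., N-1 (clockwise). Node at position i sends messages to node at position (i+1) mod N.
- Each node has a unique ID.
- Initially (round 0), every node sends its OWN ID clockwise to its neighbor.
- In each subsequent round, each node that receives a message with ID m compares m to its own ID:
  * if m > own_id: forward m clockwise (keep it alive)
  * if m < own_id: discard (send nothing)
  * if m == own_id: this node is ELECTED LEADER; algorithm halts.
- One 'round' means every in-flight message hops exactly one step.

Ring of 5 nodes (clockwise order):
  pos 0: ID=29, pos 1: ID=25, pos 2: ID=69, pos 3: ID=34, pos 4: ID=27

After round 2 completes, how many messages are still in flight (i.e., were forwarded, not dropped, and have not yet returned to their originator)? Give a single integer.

Round 1: pos1(id25) recv 29: fwd; pos2(id69) recv 25: drop; pos3(id34) recv 69: fwd; pos4(id27) recv 34: fwd; pos0(id29) recv 27: drop
Round 2: pos2(id69) recv 29: drop; pos4(id27) recv 69: fwd; pos0(id29) recv 34: fwd
After round 2: 2 messages still in flight

Answer: 2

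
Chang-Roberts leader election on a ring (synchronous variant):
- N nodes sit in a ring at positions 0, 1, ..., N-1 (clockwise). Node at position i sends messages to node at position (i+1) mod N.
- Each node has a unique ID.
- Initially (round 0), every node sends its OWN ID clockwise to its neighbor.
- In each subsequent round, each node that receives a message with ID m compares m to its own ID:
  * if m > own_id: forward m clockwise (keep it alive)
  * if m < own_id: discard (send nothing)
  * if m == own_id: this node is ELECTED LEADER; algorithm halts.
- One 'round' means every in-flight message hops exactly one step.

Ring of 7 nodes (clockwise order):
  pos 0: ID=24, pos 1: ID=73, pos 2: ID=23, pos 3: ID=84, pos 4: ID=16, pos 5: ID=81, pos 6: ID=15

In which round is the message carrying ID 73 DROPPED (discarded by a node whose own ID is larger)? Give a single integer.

Round 1: pos1(id73) recv 24: drop; pos2(id23) recv 73: fwd; pos3(id84) recv 23: drop; pos4(id16) recv 84: fwd; pos5(id81) recv 16: drop; pos6(id15) recv 81: fwd; pos0(id24) recv 15: drop
Round 2: pos3(id84) recv 73: drop; pos5(id81) recv 84: fwd; pos0(id24) recv 81: fwd
Round 3: pos6(id15) recv 84: fwd; pos1(id73) recv 81: fwd
Round 4: pos0(id24) recv 84: fwd; pos2(id23) recv 81: fwd
Round 5: pos1(id73) recv 84: fwd; pos3(id84) recv 81: drop
Round 6: pos2(id23) recv 84: fwd
Round 7: pos3(id84) recv 84: ELECTED
Message ID 73 originates at pos 1; dropped at pos 3 in round 2

Answer: 2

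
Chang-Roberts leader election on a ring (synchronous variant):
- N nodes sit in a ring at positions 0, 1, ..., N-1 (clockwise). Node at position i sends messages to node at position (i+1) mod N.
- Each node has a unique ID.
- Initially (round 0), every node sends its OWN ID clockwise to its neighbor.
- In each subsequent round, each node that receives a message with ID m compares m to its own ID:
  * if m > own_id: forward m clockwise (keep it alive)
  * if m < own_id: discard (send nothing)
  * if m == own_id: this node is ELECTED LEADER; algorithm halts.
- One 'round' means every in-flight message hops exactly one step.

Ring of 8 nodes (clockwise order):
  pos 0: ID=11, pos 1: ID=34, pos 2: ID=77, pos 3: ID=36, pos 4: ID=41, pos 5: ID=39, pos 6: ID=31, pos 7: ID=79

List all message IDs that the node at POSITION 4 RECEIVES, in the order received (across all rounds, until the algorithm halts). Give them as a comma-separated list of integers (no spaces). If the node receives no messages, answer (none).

Round 1: pos1(id34) recv 11: drop; pos2(id77) recv 34: drop; pos3(id36) recv 77: fwd; pos4(id41) recv 36: drop; pos5(id39) recv 41: fwd; pos6(id31) recv 39: fwd; pos7(id79) recv 31: drop; pos0(id11) recv 79: fwd
Round 2: pos4(id41) recv 77: fwd; pos6(id31) recv 41: fwd; pos7(id79) recv 39: drop; pos1(id34) recv 79: fwd
Round 3: pos5(id39) recv 77: fwd; pos7(id79) recv 41: drop; pos2(id77) recv 79: fwd
Round 4: pos6(id31) recv 77: fwd; pos3(id36) recv 79: fwd
Round 5: pos7(id79) recv 77: drop; pos4(id41) recv 79: fwd
Round 6: pos5(id39) recv 79: fwd
Round 7: pos6(id31) recv 79: fwd
Round 8: pos7(id79) recv 79: ELECTED

Answer: 36,77,79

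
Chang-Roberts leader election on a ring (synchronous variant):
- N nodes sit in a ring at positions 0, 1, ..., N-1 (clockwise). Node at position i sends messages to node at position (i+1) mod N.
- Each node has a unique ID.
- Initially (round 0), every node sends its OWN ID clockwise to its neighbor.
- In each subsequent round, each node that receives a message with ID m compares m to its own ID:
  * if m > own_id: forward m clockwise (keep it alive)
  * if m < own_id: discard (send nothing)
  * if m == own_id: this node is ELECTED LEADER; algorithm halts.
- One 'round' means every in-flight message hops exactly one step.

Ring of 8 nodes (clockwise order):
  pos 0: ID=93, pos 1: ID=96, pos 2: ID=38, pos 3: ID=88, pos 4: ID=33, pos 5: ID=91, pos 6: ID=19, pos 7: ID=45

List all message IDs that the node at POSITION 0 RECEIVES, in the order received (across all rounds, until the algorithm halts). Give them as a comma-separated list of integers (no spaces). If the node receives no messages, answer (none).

Round 1: pos1(id96) recv 93: drop; pos2(id38) recv 96: fwd; pos3(id88) recv 38: drop; pos4(id33) recv 88: fwd; pos5(id91) recv 33: drop; pos6(id19) recv 91: fwd; pos7(id45) recv 19: drop; pos0(id93) recv 45: drop
Round 2: pos3(id88) recv 96: fwd; pos5(id91) recv 88: drop; pos7(id45) recv 91: fwd
Round 3: pos4(id33) recv 96: fwd; pos0(id93) recv 91: drop
Round 4: pos5(id91) recv 96: fwd
Round 5: pos6(id19) recv 96: fwd
Round 6: pos7(id45) recv 96: fwd
Round 7: pos0(id93) recv 96: fwd
Round 8: pos1(id96) recv 96: ELECTED

Answer: 45,91,96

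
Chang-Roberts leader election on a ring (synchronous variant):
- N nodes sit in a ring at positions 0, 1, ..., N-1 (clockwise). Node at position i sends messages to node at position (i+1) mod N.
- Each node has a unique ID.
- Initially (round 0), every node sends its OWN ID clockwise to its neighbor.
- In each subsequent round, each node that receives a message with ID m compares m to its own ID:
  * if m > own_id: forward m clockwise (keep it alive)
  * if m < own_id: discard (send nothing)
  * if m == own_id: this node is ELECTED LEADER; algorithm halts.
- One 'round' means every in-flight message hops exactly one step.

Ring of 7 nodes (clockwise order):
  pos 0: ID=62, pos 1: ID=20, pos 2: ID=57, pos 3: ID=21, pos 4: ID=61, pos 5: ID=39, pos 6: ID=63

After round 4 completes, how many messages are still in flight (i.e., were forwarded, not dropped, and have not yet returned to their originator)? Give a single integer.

Round 1: pos1(id20) recv 62: fwd; pos2(id57) recv 20: drop; pos3(id21) recv 57: fwd; pos4(id61) recv 21: drop; pos5(id39) recv 61: fwd; pos6(id63) recv 39: drop; pos0(id62) recv 63: fwd
Round 2: pos2(id57) recv 62: fwd; pos4(id61) recv 57: drop; pos6(id63) recv 61: drop; pos1(id20) recv 63: fwd
Round 3: pos3(id21) recv 62: fwd; pos2(id57) recv 63: fwd
Round 4: pos4(id61) recv 62: fwd; pos3(id21) recv 63: fwd
After round 4: 2 messages still in flight

Answer: 2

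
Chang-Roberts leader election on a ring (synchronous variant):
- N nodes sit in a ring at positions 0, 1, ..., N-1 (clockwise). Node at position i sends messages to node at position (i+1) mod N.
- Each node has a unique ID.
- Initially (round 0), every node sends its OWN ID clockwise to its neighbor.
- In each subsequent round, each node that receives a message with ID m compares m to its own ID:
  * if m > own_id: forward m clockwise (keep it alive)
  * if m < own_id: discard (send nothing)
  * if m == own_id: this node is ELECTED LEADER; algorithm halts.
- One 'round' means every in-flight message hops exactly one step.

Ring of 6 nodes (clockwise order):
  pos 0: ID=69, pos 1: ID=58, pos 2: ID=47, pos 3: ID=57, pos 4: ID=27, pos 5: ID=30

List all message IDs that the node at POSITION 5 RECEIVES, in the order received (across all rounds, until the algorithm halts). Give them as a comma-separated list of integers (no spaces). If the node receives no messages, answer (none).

Round 1: pos1(id58) recv 69: fwd; pos2(id47) recv 58: fwd; pos3(id57) recv 47: drop; pos4(id27) recv 57: fwd; pos5(id30) recv 27: drop; pos0(id69) recv 30: drop
Round 2: pos2(id47) recv 69: fwd; pos3(id57) recv 58: fwd; pos5(id30) recv 57: fwd
Round 3: pos3(id57) recv 69: fwd; pos4(id27) recv 58: fwd; pos0(id69) recv 57: drop
Round 4: pos4(id27) recv 69: fwd; pos5(id30) recv 58: fwd
Round 5: pos5(id30) recv 69: fwd; pos0(id69) recv 58: drop
Round 6: pos0(id69) recv 69: ELECTED

Answer: 27,57,58,69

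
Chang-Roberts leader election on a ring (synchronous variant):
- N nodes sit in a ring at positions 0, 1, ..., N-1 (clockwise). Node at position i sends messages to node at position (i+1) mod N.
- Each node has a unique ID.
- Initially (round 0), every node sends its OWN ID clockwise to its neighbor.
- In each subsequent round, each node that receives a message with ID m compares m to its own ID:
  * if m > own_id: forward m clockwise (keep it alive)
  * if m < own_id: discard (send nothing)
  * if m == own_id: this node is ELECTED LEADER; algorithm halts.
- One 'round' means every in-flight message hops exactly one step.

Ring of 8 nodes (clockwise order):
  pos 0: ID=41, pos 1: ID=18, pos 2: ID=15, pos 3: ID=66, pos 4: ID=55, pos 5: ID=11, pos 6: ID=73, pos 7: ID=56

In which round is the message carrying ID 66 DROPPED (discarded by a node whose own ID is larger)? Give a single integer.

Round 1: pos1(id18) recv 41: fwd; pos2(id15) recv 18: fwd; pos3(id66) recv 15: drop; pos4(id55) recv 66: fwd; pos5(id11) recv 55: fwd; pos6(id73) recv 11: drop; pos7(id56) recv 73: fwd; pos0(id41) recv 56: fwd
Round 2: pos2(id15) recv 41: fwd; pos3(id66) recv 18: drop; pos5(id11) recv 66: fwd; pos6(id73) recv 55: drop; pos0(id41) recv 73: fwd; pos1(id18) recv 56: fwd
Round 3: pos3(id66) recv 41: drop; pos6(id73) recv 66: drop; pos1(id18) recv 73: fwd; pos2(id15) recv 56: fwd
Round 4: pos2(id15) recv 73: fwd; pos3(id66) recv 56: drop
Round 5: pos3(id66) recv 73: fwd
Round 6: pos4(id55) recv 73: fwd
Round 7: pos5(id11) recv 73: fwd
Round 8: pos6(id73) recv 73: ELECTED
Message ID 66 originates at pos 3; dropped at pos 6 in round 3

Answer: 3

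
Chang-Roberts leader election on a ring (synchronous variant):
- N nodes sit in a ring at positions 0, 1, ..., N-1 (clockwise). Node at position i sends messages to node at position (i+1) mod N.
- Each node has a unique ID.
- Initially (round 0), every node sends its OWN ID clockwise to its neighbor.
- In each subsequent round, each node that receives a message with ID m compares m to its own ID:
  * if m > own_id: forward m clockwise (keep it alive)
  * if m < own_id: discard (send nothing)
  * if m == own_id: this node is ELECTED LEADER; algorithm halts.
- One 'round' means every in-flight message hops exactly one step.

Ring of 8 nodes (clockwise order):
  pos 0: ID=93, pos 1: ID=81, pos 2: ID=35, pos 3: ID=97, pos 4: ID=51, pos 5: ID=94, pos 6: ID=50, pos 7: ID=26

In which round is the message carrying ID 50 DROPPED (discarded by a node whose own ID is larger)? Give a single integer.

Round 1: pos1(id81) recv 93: fwd; pos2(id35) recv 81: fwd; pos3(id97) recv 35: drop; pos4(id51) recv 97: fwd; pos5(id94) recv 51: drop; pos6(id50) recv 94: fwd; pos7(id26) recv 50: fwd; pos0(id93) recv 26: drop
Round 2: pos2(id35) recv 93: fwd; pos3(id97) recv 81: drop; pos5(id94) recv 97: fwd; pos7(id26) recv 94: fwd; pos0(id93) recv 50: drop
Round 3: pos3(id97) recv 93: drop; pos6(id50) recv 97: fwd; pos0(id93) recv 94: fwd
Round 4: pos7(id26) recv 97: fwd; pos1(id81) recv 94: fwd
Round 5: pos0(id93) recv 97: fwd; pos2(id35) recv 94: fwd
Round 6: pos1(id81) recv 97: fwd; pos3(id97) recv 94: drop
Round 7: pos2(id35) recv 97: fwd
Round 8: pos3(id97) recv 97: ELECTED
Message ID 50 originates at pos 6; dropped at pos 0 in round 2

Answer: 2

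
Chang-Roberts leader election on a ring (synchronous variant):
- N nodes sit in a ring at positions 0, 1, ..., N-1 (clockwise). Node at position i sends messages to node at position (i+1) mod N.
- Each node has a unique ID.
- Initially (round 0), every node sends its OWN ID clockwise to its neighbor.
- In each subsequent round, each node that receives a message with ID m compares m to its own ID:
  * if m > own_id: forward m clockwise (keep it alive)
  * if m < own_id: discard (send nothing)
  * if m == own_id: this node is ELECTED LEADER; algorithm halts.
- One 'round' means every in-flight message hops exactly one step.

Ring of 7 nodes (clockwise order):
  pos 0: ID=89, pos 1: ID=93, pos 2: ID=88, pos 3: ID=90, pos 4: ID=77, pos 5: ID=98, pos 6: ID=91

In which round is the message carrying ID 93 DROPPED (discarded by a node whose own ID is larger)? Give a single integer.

Answer: 4

Derivation:
Round 1: pos1(id93) recv 89: drop; pos2(id88) recv 93: fwd; pos3(id90) recv 88: drop; pos4(id77) recv 90: fwd; pos5(id98) recv 77: drop; pos6(id91) recv 98: fwd; pos0(id89) recv 91: fwd
Round 2: pos3(id90) recv 93: fwd; pos5(id98) recv 90: drop; pos0(id89) recv 98: fwd; pos1(id93) recv 91: drop
Round 3: pos4(id77) recv 93: fwd; pos1(id93) recv 98: fwd
Round 4: pos5(id98) recv 93: drop; pos2(id88) recv 98: fwd
Round 5: pos3(id90) recv 98: fwd
Round 6: pos4(id77) recv 98: fwd
Round 7: pos5(id98) recv 98: ELECTED
Message ID 93 originates at pos 1; dropped at pos 5 in round 4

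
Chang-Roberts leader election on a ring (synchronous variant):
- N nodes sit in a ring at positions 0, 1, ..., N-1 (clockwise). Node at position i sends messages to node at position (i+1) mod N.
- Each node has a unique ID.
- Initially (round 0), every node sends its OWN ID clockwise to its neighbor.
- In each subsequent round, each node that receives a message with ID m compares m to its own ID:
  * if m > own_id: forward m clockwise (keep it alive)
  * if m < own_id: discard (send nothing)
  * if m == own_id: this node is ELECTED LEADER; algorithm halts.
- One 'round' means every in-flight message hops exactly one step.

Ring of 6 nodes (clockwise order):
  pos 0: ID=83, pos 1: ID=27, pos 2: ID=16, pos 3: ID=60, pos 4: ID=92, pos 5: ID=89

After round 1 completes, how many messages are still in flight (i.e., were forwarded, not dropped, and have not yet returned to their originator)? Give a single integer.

Round 1: pos1(id27) recv 83: fwd; pos2(id16) recv 27: fwd; pos3(id60) recv 16: drop; pos4(id92) recv 60: drop; pos5(id89) recv 92: fwd; pos0(id83) recv 89: fwd
After round 1: 4 messages still in flight

Answer: 4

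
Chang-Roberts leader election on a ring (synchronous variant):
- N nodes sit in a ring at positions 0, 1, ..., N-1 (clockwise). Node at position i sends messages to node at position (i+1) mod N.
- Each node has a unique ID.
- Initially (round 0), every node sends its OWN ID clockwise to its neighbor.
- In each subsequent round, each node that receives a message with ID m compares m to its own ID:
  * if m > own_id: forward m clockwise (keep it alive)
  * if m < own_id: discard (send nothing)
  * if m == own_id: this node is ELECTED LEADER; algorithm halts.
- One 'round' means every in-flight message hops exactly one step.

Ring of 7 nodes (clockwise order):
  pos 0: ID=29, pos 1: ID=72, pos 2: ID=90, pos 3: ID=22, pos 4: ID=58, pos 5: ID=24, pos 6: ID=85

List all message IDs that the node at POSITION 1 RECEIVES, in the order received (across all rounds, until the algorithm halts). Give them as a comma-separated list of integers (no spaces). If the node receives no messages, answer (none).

Round 1: pos1(id72) recv 29: drop; pos2(id90) recv 72: drop; pos3(id22) recv 90: fwd; pos4(id58) recv 22: drop; pos5(id24) recv 58: fwd; pos6(id85) recv 24: drop; pos0(id29) recv 85: fwd
Round 2: pos4(id58) recv 90: fwd; pos6(id85) recv 58: drop; pos1(id72) recv 85: fwd
Round 3: pos5(id24) recv 90: fwd; pos2(id90) recv 85: drop
Round 4: pos6(id85) recv 90: fwd
Round 5: pos0(id29) recv 90: fwd
Round 6: pos1(id72) recv 90: fwd
Round 7: pos2(id90) recv 90: ELECTED

Answer: 29,85,90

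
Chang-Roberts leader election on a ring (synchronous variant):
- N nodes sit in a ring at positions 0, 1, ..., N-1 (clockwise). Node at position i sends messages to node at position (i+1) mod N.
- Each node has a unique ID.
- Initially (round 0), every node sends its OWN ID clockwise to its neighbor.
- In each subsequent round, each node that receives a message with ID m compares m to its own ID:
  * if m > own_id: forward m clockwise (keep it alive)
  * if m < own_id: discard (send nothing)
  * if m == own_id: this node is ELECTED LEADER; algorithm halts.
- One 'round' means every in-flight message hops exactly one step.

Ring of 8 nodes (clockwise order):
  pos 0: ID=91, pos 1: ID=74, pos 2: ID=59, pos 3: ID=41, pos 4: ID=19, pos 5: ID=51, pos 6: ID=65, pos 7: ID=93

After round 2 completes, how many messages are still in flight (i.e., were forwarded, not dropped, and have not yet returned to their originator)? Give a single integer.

Answer: 4

Derivation:
Round 1: pos1(id74) recv 91: fwd; pos2(id59) recv 74: fwd; pos3(id41) recv 59: fwd; pos4(id19) recv 41: fwd; pos5(id51) recv 19: drop; pos6(id65) recv 51: drop; pos7(id93) recv 65: drop; pos0(id91) recv 93: fwd
Round 2: pos2(id59) recv 91: fwd; pos3(id41) recv 74: fwd; pos4(id19) recv 59: fwd; pos5(id51) recv 41: drop; pos1(id74) recv 93: fwd
After round 2: 4 messages still in flight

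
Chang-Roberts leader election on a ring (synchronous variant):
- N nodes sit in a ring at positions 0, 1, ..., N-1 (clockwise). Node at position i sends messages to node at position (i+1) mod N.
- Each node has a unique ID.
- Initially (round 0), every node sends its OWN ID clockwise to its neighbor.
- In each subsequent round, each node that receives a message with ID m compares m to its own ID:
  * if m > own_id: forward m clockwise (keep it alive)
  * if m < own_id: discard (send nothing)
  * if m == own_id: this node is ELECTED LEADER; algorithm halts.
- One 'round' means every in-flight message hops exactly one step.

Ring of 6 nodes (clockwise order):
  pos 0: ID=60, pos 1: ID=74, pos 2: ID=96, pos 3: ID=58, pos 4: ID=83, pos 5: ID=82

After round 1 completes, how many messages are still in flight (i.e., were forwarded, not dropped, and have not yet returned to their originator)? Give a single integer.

Answer: 3

Derivation:
Round 1: pos1(id74) recv 60: drop; pos2(id96) recv 74: drop; pos3(id58) recv 96: fwd; pos4(id83) recv 58: drop; pos5(id82) recv 83: fwd; pos0(id60) recv 82: fwd
After round 1: 3 messages still in flight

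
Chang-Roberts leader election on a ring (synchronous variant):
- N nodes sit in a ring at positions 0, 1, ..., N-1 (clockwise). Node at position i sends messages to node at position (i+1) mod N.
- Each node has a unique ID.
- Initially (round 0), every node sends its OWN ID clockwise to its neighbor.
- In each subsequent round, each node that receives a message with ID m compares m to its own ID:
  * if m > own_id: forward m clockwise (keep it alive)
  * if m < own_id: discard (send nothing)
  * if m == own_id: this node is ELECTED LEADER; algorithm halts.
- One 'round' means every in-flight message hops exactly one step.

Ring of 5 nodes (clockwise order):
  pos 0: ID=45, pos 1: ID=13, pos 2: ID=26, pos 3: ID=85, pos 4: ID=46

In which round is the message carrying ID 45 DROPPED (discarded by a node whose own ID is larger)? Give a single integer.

Answer: 3

Derivation:
Round 1: pos1(id13) recv 45: fwd; pos2(id26) recv 13: drop; pos3(id85) recv 26: drop; pos4(id46) recv 85: fwd; pos0(id45) recv 46: fwd
Round 2: pos2(id26) recv 45: fwd; pos0(id45) recv 85: fwd; pos1(id13) recv 46: fwd
Round 3: pos3(id85) recv 45: drop; pos1(id13) recv 85: fwd; pos2(id26) recv 46: fwd
Round 4: pos2(id26) recv 85: fwd; pos3(id85) recv 46: drop
Round 5: pos3(id85) recv 85: ELECTED
Message ID 45 originates at pos 0; dropped at pos 3 in round 3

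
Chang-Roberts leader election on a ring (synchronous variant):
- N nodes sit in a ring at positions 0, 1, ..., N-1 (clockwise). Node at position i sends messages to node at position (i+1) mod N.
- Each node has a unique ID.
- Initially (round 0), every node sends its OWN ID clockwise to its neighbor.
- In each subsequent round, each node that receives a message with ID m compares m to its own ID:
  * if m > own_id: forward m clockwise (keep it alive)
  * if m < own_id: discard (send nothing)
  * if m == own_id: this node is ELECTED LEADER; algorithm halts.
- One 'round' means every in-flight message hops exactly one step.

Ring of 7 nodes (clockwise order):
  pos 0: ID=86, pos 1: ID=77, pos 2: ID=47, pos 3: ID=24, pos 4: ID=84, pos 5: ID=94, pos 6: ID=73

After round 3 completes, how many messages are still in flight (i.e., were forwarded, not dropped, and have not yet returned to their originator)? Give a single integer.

Round 1: pos1(id77) recv 86: fwd; pos2(id47) recv 77: fwd; pos3(id24) recv 47: fwd; pos4(id84) recv 24: drop; pos5(id94) recv 84: drop; pos6(id73) recv 94: fwd; pos0(id86) recv 73: drop
Round 2: pos2(id47) recv 86: fwd; pos3(id24) recv 77: fwd; pos4(id84) recv 47: drop; pos0(id86) recv 94: fwd
Round 3: pos3(id24) recv 86: fwd; pos4(id84) recv 77: drop; pos1(id77) recv 94: fwd
After round 3: 2 messages still in flight

Answer: 2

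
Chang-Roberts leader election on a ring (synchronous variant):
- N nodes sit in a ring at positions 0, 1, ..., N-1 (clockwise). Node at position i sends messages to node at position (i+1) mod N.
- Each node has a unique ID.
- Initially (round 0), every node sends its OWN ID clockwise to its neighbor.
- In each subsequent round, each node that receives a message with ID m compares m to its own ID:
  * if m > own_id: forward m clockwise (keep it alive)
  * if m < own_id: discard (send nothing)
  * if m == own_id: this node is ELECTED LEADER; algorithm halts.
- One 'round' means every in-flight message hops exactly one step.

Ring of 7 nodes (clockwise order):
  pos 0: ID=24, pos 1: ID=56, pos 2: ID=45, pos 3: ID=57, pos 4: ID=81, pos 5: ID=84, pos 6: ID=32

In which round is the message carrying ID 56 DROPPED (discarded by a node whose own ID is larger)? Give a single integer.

Answer: 2

Derivation:
Round 1: pos1(id56) recv 24: drop; pos2(id45) recv 56: fwd; pos3(id57) recv 45: drop; pos4(id81) recv 57: drop; pos5(id84) recv 81: drop; pos6(id32) recv 84: fwd; pos0(id24) recv 32: fwd
Round 2: pos3(id57) recv 56: drop; pos0(id24) recv 84: fwd; pos1(id56) recv 32: drop
Round 3: pos1(id56) recv 84: fwd
Round 4: pos2(id45) recv 84: fwd
Round 5: pos3(id57) recv 84: fwd
Round 6: pos4(id81) recv 84: fwd
Round 7: pos5(id84) recv 84: ELECTED
Message ID 56 originates at pos 1; dropped at pos 3 in round 2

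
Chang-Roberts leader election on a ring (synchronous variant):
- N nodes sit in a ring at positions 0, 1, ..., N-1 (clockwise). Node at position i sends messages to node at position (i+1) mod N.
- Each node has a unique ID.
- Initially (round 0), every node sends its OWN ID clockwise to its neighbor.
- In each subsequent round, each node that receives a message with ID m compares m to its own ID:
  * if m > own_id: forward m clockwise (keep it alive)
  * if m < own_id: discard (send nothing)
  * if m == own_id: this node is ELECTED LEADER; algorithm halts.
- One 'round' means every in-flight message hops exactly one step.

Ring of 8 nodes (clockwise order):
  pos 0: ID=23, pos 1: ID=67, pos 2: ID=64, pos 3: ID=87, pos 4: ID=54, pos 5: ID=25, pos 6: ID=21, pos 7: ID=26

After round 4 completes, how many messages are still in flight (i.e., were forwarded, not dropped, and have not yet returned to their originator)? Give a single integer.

Answer: 2

Derivation:
Round 1: pos1(id67) recv 23: drop; pos2(id64) recv 67: fwd; pos3(id87) recv 64: drop; pos4(id54) recv 87: fwd; pos5(id25) recv 54: fwd; pos6(id21) recv 25: fwd; pos7(id26) recv 21: drop; pos0(id23) recv 26: fwd
Round 2: pos3(id87) recv 67: drop; pos5(id25) recv 87: fwd; pos6(id21) recv 54: fwd; pos7(id26) recv 25: drop; pos1(id67) recv 26: drop
Round 3: pos6(id21) recv 87: fwd; pos7(id26) recv 54: fwd
Round 4: pos7(id26) recv 87: fwd; pos0(id23) recv 54: fwd
After round 4: 2 messages still in flight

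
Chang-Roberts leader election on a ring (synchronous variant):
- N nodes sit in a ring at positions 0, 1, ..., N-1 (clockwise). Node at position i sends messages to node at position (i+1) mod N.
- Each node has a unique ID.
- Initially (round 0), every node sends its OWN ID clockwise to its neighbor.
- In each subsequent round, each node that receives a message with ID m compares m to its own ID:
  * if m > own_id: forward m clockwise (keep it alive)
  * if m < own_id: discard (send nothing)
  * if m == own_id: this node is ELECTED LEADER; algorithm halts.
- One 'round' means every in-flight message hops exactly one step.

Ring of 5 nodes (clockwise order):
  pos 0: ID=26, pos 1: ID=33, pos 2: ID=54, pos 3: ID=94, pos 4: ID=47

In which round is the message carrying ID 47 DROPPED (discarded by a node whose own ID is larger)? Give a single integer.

Round 1: pos1(id33) recv 26: drop; pos2(id54) recv 33: drop; pos3(id94) recv 54: drop; pos4(id47) recv 94: fwd; pos0(id26) recv 47: fwd
Round 2: pos0(id26) recv 94: fwd; pos1(id33) recv 47: fwd
Round 3: pos1(id33) recv 94: fwd; pos2(id54) recv 47: drop
Round 4: pos2(id54) recv 94: fwd
Round 5: pos3(id94) recv 94: ELECTED
Message ID 47 originates at pos 4; dropped at pos 2 in round 3

Answer: 3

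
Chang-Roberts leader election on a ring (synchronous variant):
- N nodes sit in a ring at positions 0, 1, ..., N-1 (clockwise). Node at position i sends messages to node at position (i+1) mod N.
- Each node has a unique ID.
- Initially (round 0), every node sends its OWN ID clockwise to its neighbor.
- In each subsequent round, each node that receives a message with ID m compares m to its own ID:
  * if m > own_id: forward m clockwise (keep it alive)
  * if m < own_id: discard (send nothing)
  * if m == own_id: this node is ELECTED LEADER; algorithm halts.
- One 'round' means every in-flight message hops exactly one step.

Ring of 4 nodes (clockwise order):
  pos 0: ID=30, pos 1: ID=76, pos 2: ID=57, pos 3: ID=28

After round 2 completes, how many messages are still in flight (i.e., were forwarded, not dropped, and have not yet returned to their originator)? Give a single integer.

Round 1: pos1(id76) recv 30: drop; pos2(id57) recv 76: fwd; pos3(id28) recv 57: fwd; pos0(id30) recv 28: drop
Round 2: pos3(id28) recv 76: fwd; pos0(id30) recv 57: fwd
After round 2: 2 messages still in flight

Answer: 2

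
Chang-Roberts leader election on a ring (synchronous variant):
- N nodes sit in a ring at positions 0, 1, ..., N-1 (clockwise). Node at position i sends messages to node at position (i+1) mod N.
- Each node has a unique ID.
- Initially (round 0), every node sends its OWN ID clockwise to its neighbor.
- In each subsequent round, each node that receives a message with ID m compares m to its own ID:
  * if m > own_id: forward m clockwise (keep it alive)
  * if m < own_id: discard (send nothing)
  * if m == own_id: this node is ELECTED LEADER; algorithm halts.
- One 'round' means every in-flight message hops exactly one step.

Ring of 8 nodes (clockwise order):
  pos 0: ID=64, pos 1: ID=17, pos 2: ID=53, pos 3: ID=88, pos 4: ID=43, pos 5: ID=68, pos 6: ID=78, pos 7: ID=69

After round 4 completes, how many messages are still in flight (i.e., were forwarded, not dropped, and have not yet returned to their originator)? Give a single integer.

Answer: 2

Derivation:
Round 1: pos1(id17) recv 64: fwd; pos2(id53) recv 17: drop; pos3(id88) recv 53: drop; pos4(id43) recv 88: fwd; pos5(id68) recv 43: drop; pos6(id78) recv 68: drop; pos7(id69) recv 78: fwd; pos0(id64) recv 69: fwd
Round 2: pos2(id53) recv 64: fwd; pos5(id68) recv 88: fwd; pos0(id64) recv 78: fwd; pos1(id17) recv 69: fwd
Round 3: pos3(id88) recv 64: drop; pos6(id78) recv 88: fwd; pos1(id17) recv 78: fwd; pos2(id53) recv 69: fwd
Round 4: pos7(id69) recv 88: fwd; pos2(id53) recv 78: fwd; pos3(id88) recv 69: drop
After round 4: 2 messages still in flight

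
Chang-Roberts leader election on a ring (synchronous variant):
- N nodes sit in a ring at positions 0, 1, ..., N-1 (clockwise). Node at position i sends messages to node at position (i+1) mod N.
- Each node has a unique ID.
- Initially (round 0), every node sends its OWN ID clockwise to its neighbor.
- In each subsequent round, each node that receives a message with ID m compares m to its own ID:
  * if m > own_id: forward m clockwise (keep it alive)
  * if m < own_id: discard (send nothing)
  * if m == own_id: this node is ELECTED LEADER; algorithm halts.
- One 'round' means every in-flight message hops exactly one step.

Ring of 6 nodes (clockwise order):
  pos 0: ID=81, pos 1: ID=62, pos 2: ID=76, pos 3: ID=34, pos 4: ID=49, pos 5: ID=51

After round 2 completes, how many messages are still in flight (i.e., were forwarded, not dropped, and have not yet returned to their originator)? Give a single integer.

Answer: 2

Derivation:
Round 1: pos1(id62) recv 81: fwd; pos2(id76) recv 62: drop; pos3(id34) recv 76: fwd; pos4(id49) recv 34: drop; pos5(id51) recv 49: drop; pos0(id81) recv 51: drop
Round 2: pos2(id76) recv 81: fwd; pos4(id49) recv 76: fwd
After round 2: 2 messages still in flight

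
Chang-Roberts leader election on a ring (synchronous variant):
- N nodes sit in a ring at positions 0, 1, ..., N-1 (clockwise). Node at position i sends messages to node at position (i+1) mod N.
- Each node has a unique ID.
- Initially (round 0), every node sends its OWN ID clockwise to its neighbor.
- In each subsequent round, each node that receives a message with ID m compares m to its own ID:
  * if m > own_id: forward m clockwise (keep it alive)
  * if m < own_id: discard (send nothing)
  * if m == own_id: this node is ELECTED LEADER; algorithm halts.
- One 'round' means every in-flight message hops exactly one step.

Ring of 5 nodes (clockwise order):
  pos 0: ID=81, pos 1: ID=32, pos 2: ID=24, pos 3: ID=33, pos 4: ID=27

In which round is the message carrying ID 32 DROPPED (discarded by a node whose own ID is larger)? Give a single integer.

Round 1: pos1(id32) recv 81: fwd; pos2(id24) recv 32: fwd; pos3(id33) recv 24: drop; pos4(id27) recv 33: fwd; pos0(id81) recv 27: drop
Round 2: pos2(id24) recv 81: fwd; pos3(id33) recv 32: drop; pos0(id81) recv 33: drop
Round 3: pos3(id33) recv 81: fwd
Round 4: pos4(id27) recv 81: fwd
Round 5: pos0(id81) recv 81: ELECTED
Message ID 32 originates at pos 1; dropped at pos 3 in round 2

Answer: 2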